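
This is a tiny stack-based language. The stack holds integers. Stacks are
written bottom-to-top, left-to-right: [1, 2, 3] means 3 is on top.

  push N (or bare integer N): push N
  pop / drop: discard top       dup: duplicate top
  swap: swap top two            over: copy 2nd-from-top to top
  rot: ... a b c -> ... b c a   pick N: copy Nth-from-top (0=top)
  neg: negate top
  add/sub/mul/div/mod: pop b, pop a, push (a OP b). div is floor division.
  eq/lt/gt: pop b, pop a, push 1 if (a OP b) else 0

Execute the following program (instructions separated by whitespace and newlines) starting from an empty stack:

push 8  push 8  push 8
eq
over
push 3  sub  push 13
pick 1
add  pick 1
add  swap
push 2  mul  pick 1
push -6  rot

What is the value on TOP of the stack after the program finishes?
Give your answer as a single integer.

After 'push 8': [8]
After 'push 8': [8, 8]
After 'push 8': [8, 8, 8]
After 'eq': [8, 1]
After 'over': [8, 1, 8]
After 'push 3': [8, 1, 8, 3]
After 'sub': [8, 1, 5]
After 'push 13': [8, 1, 5, 13]
After 'pick 1': [8, 1, 5, 13, 5]
After 'add': [8, 1, 5, 18]
After 'pick 1': [8, 1, 5, 18, 5]
After 'add': [8, 1, 5, 23]
After 'swap': [8, 1, 23, 5]
After 'push 2': [8, 1, 23, 5, 2]
After 'mul': [8, 1, 23, 10]
After 'pick 1': [8, 1, 23, 10, 23]
After 'push -6': [8, 1, 23, 10, 23, -6]
After 'rot': [8, 1, 23, 23, -6, 10]

Answer: 10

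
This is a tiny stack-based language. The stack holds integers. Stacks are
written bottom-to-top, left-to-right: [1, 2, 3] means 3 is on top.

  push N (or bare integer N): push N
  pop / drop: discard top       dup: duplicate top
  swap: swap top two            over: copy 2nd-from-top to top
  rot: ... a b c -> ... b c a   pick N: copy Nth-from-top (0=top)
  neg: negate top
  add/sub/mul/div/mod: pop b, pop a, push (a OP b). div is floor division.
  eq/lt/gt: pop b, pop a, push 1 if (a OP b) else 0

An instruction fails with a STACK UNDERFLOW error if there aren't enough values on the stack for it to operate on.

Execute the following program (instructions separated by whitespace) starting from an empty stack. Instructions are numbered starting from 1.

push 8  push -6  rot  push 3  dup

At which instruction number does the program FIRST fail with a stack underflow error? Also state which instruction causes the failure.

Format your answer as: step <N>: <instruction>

Answer: step 3: rot

Derivation:
Step 1 ('push 8'): stack = [8], depth = 1
Step 2 ('push -6'): stack = [8, -6], depth = 2
Step 3 ('rot'): needs 3 value(s) but depth is 2 — STACK UNDERFLOW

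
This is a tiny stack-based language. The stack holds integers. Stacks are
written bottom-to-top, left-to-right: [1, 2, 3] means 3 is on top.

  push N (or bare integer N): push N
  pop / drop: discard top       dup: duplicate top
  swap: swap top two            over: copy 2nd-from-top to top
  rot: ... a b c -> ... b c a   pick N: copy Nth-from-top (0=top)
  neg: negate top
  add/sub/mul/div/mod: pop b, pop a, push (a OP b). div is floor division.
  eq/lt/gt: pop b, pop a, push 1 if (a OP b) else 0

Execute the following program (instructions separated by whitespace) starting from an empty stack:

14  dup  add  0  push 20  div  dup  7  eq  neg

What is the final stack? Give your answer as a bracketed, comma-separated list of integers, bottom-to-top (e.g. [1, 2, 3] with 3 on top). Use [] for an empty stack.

Answer: [28, 0, 0]

Derivation:
After 'push 14': [14]
After 'dup': [14, 14]
After 'add': [28]
After 'push 0': [28, 0]
After 'push 20': [28, 0, 20]
After 'div': [28, 0]
After 'dup': [28, 0, 0]
After 'push 7': [28, 0, 0, 7]
After 'eq': [28, 0, 0]
After 'neg': [28, 0, 0]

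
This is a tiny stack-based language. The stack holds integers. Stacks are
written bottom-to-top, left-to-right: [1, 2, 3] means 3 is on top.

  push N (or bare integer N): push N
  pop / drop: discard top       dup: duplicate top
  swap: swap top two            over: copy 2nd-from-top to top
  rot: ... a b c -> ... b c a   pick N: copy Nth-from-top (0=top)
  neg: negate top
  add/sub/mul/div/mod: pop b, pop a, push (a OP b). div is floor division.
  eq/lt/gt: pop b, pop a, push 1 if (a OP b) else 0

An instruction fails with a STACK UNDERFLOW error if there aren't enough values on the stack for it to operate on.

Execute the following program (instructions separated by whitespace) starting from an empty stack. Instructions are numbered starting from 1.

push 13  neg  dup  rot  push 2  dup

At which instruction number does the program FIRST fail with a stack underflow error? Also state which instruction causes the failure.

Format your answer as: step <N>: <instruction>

Answer: step 4: rot

Derivation:
Step 1 ('push 13'): stack = [13], depth = 1
Step 2 ('neg'): stack = [-13], depth = 1
Step 3 ('dup'): stack = [-13, -13], depth = 2
Step 4 ('rot'): needs 3 value(s) but depth is 2 — STACK UNDERFLOW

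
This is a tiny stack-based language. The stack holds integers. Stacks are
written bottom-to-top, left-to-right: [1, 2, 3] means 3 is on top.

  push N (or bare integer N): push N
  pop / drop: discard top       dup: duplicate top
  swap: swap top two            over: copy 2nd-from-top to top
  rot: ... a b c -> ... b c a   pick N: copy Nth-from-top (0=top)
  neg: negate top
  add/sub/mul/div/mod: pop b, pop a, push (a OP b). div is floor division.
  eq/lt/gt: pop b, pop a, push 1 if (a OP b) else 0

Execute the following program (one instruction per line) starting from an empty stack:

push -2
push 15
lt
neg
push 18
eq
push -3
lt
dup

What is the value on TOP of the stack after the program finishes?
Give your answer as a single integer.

After 'push -2': [-2]
After 'push 15': [-2, 15]
After 'lt': [1]
After 'neg': [-1]
After 'push 18': [-1, 18]
After 'eq': [0]
After 'push -3': [0, -3]
After 'lt': [0]
After 'dup': [0, 0]

Answer: 0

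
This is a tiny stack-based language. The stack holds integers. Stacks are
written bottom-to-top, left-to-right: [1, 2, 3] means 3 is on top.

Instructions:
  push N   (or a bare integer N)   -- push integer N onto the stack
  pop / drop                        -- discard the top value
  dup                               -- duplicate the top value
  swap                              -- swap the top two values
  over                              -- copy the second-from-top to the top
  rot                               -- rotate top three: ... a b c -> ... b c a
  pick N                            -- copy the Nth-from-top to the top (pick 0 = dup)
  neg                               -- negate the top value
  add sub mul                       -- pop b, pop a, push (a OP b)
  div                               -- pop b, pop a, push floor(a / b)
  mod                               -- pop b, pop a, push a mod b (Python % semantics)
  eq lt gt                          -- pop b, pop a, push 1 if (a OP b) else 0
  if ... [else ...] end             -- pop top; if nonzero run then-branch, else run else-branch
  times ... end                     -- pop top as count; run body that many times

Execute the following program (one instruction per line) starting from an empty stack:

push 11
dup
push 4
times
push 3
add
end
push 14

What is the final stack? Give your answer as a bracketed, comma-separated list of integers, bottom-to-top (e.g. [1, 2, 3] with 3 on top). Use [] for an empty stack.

Answer: [11, 23, 14]

Derivation:
After 'push 11': [11]
After 'dup': [11, 11]
After 'push 4': [11, 11, 4]
After 'times': [11, 11]
After 'push 3': [11, 11, 3]
After 'add': [11, 14]
After 'push 3': [11, 14, 3]
After 'add': [11, 17]
After 'push 3': [11, 17, 3]
After 'add': [11, 20]
After 'push 3': [11, 20, 3]
After 'add': [11, 23]
After 'push 14': [11, 23, 14]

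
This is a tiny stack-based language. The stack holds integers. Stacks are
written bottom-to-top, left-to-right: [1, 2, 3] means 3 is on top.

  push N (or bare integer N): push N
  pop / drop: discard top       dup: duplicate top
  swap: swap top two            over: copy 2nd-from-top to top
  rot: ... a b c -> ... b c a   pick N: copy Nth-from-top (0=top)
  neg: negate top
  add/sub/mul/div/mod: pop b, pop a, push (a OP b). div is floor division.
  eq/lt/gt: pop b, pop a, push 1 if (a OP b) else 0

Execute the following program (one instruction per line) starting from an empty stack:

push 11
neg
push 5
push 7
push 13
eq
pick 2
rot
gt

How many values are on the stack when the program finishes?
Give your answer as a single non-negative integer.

After 'push 11': stack = [11] (depth 1)
After 'neg': stack = [-11] (depth 1)
After 'push 5': stack = [-11, 5] (depth 2)
After 'push 7': stack = [-11, 5, 7] (depth 3)
After 'push 13': stack = [-11, 5, 7, 13] (depth 4)
After 'eq': stack = [-11, 5, 0] (depth 3)
After 'pick 2': stack = [-11, 5, 0, -11] (depth 4)
After 'rot': stack = [-11, 0, -11, 5] (depth 4)
After 'gt': stack = [-11, 0, 0] (depth 3)

Answer: 3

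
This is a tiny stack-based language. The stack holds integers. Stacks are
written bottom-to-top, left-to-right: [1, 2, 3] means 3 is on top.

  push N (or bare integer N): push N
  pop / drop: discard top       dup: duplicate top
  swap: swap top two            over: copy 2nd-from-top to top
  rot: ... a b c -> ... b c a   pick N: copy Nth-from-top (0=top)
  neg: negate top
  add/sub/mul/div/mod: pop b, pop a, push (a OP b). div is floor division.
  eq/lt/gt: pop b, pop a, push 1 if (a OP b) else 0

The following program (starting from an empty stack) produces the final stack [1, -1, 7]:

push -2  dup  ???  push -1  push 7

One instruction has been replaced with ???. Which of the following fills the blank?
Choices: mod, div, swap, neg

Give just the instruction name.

Answer: div

Derivation:
Stack before ???: [-2, -2]
Stack after ???:  [1]
Checking each choice:
  mod: produces [0, -1, 7]
  div: MATCH
  swap: produces [-2, -2, -1, 7]
  neg: produces [-2, 2, -1, 7]


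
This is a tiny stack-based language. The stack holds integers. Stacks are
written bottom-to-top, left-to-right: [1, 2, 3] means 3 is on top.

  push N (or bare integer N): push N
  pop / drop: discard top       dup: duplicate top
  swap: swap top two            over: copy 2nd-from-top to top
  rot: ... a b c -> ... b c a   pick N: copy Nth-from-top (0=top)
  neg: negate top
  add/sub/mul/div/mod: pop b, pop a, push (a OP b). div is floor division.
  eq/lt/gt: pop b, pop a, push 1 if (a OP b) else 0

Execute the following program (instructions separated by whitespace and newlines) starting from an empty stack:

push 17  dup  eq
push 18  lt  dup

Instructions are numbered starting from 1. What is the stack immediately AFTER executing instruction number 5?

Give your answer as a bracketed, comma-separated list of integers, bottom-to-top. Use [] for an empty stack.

Step 1 ('push 17'): [17]
Step 2 ('dup'): [17, 17]
Step 3 ('eq'): [1]
Step 4 ('push 18'): [1, 18]
Step 5 ('lt'): [1]

Answer: [1]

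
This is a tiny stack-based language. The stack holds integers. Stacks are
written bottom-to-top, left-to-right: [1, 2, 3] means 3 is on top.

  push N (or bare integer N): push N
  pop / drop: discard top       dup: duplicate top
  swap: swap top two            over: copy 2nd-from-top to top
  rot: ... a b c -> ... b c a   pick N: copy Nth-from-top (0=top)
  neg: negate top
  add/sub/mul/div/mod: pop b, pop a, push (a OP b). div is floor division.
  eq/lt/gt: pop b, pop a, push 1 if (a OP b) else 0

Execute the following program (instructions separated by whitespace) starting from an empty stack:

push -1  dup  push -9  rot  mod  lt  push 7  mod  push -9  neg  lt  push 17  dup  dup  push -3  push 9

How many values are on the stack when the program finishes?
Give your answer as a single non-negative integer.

Answer: 6

Derivation:
After 'push -1': stack = [-1] (depth 1)
After 'dup': stack = [-1, -1] (depth 2)
After 'push -9': stack = [-1, -1, -9] (depth 3)
After 'rot': stack = [-1, -9, -1] (depth 3)
After 'mod': stack = [-1, 0] (depth 2)
After 'lt': stack = [1] (depth 1)
After 'push 7': stack = [1, 7] (depth 2)
After 'mod': stack = [1] (depth 1)
After 'push -9': stack = [1, -9] (depth 2)
After 'neg': stack = [1, 9] (depth 2)
After 'lt': stack = [1] (depth 1)
After 'push 17': stack = [1, 17] (depth 2)
After 'dup': stack = [1, 17, 17] (depth 3)
After 'dup': stack = [1, 17, 17, 17] (depth 4)
After 'push -3': stack = [1, 17, 17, 17, -3] (depth 5)
After 'push 9': stack = [1, 17, 17, 17, -3, 9] (depth 6)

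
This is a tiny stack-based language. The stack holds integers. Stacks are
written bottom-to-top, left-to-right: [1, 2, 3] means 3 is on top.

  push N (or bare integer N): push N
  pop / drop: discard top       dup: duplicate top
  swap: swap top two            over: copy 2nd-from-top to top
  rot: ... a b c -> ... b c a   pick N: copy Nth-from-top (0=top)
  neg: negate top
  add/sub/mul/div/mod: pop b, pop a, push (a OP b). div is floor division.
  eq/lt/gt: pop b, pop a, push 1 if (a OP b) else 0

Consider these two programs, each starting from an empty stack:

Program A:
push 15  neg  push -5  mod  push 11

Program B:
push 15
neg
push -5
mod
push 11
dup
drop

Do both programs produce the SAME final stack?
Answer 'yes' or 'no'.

Program A trace:
  After 'push 15': [15]
  After 'neg': [-15]
  After 'push -5': [-15, -5]
  After 'mod': [0]
  After 'push 11': [0, 11]
Program A final stack: [0, 11]

Program B trace:
  After 'push 15': [15]
  After 'neg': [-15]
  After 'push -5': [-15, -5]
  After 'mod': [0]
  After 'push 11': [0, 11]
  After 'dup': [0, 11, 11]
  After 'drop': [0, 11]
Program B final stack: [0, 11]
Same: yes

Answer: yes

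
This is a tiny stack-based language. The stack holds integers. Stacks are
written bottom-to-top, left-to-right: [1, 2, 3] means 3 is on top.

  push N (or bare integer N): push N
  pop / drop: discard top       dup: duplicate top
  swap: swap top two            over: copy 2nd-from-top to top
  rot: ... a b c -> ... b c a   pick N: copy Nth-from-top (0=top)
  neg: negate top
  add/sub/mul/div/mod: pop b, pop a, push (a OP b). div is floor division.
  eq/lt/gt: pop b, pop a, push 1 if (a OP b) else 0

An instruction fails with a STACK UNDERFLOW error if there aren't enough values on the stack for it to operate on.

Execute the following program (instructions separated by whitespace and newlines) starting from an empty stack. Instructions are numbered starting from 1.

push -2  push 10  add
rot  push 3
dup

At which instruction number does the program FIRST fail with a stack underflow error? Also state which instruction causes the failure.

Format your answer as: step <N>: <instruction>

Answer: step 4: rot

Derivation:
Step 1 ('push -2'): stack = [-2], depth = 1
Step 2 ('push 10'): stack = [-2, 10], depth = 2
Step 3 ('add'): stack = [8], depth = 1
Step 4 ('rot'): needs 3 value(s) but depth is 1 — STACK UNDERFLOW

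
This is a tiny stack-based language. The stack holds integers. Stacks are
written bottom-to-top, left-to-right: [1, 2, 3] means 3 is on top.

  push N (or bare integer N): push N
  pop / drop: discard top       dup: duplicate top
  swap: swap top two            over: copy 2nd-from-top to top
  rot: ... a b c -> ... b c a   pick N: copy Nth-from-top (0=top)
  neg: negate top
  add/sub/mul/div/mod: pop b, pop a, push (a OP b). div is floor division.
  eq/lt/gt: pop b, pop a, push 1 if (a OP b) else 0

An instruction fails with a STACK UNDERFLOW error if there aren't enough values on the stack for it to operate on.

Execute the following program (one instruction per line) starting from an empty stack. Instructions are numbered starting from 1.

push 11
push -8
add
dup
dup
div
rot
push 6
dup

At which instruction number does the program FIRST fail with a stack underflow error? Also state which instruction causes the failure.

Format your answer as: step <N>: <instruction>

Answer: step 7: rot

Derivation:
Step 1 ('push 11'): stack = [11], depth = 1
Step 2 ('push -8'): stack = [11, -8], depth = 2
Step 3 ('add'): stack = [3], depth = 1
Step 4 ('dup'): stack = [3, 3], depth = 2
Step 5 ('dup'): stack = [3, 3, 3], depth = 3
Step 6 ('div'): stack = [3, 1], depth = 2
Step 7 ('rot'): needs 3 value(s) but depth is 2 — STACK UNDERFLOW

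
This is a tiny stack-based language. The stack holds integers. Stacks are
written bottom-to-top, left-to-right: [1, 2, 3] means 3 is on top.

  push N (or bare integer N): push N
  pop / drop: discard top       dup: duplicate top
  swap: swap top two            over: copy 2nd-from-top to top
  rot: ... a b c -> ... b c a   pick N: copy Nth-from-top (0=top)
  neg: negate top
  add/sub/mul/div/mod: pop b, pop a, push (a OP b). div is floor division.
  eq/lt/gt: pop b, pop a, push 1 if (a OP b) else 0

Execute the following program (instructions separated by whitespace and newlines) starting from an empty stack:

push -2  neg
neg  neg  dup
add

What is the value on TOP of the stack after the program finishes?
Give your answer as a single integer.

After 'push -2': [-2]
After 'neg': [2]
After 'neg': [-2]
After 'neg': [2]
After 'dup': [2, 2]
After 'add': [4]

Answer: 4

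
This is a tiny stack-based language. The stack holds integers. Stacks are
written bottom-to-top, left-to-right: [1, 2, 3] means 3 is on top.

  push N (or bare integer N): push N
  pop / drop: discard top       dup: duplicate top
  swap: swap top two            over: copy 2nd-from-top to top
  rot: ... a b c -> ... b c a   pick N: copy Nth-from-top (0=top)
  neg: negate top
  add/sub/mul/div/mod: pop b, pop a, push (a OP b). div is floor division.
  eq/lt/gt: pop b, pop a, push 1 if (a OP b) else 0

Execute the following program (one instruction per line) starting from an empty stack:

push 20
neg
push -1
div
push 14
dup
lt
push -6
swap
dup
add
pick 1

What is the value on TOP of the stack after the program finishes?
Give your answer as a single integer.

After 'push 20': [20]
After 'neg': [-20]
After 'push -1': [-20, -1]
After 'div': [20]
After 'push 14': [20, 14]
After 'dup': [20, 14, 14]
After 'lt': [20, 0]
After 'push -6': [20, 0, -6]
After 'swap': [20, -6, 0]
After 'dup': [20, -6, 0, 0]
After 'add': [20, -6, 0]
After 'pick 1': [20, -6, 0, -6]

Answer: -6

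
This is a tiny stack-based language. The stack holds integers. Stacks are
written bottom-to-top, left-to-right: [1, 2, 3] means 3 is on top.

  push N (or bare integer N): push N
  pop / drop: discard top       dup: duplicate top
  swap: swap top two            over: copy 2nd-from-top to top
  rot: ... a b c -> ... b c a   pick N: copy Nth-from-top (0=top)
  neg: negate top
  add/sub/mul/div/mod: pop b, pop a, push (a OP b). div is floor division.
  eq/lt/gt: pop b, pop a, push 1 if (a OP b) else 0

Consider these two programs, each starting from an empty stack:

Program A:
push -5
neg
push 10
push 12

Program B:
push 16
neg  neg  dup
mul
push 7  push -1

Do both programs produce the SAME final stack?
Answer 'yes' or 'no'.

Answer: no

Derivation:
Program A trace:
  After 'push -5': [-5]
  After 'neg': [5]
  After 'push 10': [5, 10]
  After 'push 12': [5, 10, 12]
Program A final stack: [5, 10, 12]

Program B trace:
  After 'push 16': [16]
  After 'neg': [-16]
  After 'neg': [16]
  After 'dup': [16, 16]
  After 'mul': [256]
  After 'push 7': [256, 7]
  After 'push -1': [256, 7, -1]
Program B final stack: [256, 7, -1]
Same: no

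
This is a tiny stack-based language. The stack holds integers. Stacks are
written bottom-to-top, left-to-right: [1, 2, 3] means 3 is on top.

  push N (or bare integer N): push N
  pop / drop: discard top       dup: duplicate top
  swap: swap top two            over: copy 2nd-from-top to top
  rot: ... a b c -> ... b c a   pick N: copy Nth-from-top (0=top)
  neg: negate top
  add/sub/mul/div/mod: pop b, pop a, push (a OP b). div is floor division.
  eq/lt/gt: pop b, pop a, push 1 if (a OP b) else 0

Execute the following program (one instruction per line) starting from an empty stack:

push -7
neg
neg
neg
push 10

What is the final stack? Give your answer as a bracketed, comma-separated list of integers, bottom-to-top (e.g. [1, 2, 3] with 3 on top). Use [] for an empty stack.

Answer: [7, 10]

Derivation:
After 'push -7': [-7]
After 'neg': [7]
After 'neg': [-7]
After 'neg': [7]
After 'push 10': [7, 10]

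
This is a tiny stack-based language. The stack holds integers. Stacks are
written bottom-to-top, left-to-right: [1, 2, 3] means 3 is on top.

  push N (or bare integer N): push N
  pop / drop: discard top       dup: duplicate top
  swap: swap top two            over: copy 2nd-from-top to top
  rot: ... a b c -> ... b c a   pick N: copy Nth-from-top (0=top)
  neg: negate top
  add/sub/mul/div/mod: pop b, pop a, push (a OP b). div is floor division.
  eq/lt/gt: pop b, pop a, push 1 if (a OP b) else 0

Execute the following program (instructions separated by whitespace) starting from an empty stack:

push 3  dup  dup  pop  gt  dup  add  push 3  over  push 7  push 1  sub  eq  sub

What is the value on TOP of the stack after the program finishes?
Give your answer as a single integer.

After 'push 3': [3]
After 'dup': [3, 3]
After 'dup': [3, 3, 3]
After 'pop': [3, 3]
After 'gt': [0]
After 'dup': [0, 0]
After 'add': [0]
After 'push 3': [0, 3]
After 'over': [0, 3, 0]
After 'push 7': [0, 3, 0, 7]
After 'push 1': [0, 3, 0, 7, 1]
After 'sub': [0, 3, 0, 6]
After 'eq': [0, 3, 0]
After 'sub': [0, 3]

Answer: 3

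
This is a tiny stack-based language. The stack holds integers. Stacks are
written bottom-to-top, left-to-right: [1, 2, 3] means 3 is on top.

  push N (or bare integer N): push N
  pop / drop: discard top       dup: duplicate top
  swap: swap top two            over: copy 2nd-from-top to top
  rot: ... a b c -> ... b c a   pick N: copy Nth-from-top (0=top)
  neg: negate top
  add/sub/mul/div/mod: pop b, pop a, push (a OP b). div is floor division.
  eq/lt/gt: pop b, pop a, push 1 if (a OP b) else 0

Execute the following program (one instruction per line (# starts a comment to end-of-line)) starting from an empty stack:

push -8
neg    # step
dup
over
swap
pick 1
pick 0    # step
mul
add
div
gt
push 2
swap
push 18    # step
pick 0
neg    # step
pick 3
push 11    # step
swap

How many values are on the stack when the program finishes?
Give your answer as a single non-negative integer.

After 'push -8': stack = [-8] (depth 1)
After 'neg': stack = [8] (depth 1)
After 'dup': stack = [8, 8] (depth 2)
After 'over': stack = [8, 8, 8] (depth 3)
After 'swap': stack = [8, 8, 8] (depth 3)
After 'pick 1': stack = [8, 8, 8, 8] (depth 4)
After 'pick 0': stack = [8, 8, 8, 8, 8] (depth 5)
After 'mul': stack = [8, 8, 8, 64] (depth 4)
After 'add': stack = [8, 8, 72] (depth 3)
After 'div': stack = [8, 0] (depth 2)
After 'gt': stack = [1] (depth 1)
After 'push 2': stack = [1, 2] (depth 2)
After 'swap': stack = [2, 1] (depth 2)
After 'push 18': stack = [2, 1, 18] (depth 3)
After 'pick 0': stack = [2, 1, 18, 18] (depth 4)
After 'neg': stack = [2, 1, 18, -18] (depth 4)
After 'pick 3': stack = [2, 1, 18, -18, 2] (depth 5)
After 'push 11': stack = [2, 1, 18, -18, 2, 11] (depth 6)
After 'swap': stack = [2, 1, 18, -18, 11, 2] (depth 6)

Answer: 6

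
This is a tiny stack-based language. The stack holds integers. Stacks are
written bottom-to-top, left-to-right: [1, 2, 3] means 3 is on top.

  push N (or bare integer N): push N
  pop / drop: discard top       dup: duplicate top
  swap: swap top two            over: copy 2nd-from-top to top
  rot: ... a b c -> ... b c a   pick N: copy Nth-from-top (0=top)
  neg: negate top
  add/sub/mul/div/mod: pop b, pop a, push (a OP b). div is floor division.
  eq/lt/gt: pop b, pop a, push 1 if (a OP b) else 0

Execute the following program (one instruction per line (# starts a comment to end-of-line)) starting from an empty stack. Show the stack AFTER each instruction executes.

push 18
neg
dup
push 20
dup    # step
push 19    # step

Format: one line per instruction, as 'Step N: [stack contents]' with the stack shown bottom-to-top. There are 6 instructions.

Step 1: [18]
Step 2: [-18]
Step 3: [-18, -18]
Step 4: [-18, -18, 20]
Step 5: [-18, -18, 20, 20]
Step 6: [-18, -18, 20, 20, 19]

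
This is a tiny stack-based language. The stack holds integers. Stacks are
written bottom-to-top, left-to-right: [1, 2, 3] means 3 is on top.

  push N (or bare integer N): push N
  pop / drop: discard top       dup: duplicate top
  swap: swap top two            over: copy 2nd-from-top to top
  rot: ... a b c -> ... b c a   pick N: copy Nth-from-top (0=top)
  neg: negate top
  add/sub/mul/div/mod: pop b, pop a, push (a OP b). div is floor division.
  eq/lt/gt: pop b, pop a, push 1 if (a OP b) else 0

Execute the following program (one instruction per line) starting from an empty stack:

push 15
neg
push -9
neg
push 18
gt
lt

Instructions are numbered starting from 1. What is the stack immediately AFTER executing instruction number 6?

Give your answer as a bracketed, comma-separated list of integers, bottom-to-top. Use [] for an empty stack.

Step 1 ('push 15'): [15]
Step 2 ('neg'): [-15]
Step 3 ('push -9'): [-15, -9]
Step 4 ('neg'): [-15, 9]
Step 5 ('push 18'): [-15, 9, 18]
Step 6 ('gt'): [-15, 0]

Answer: [-15, 0]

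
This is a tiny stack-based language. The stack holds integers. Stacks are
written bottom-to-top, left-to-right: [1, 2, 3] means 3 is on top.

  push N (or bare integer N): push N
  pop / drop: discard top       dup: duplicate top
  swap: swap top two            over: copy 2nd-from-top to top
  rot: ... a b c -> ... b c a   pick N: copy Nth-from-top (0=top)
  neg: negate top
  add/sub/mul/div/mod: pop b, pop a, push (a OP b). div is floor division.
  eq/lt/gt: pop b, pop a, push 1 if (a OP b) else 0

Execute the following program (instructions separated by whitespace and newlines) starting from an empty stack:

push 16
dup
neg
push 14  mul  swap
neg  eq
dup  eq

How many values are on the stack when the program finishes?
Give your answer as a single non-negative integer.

After 'push 16': stack = [16] (depth 1)
After 'dup': stack = [16, 16] (depth 2)
After 'neg': stack = [16, -16] (depth 2)
After 'push 14': stack = [16, -16, 14] (depth 3)
After 'mul': stack = [16, -224] (depth 2)
After 'swap': stack = [-224, 16] (depth 2)
After 'neg': stack = [-224, -16] (depth 2)
After 'eq': stack = [0] (depth 1)
After 'dup': stack = [0, 0] (depth 2)
After 'eq': stack = [1] (depth 1)

Answer: 1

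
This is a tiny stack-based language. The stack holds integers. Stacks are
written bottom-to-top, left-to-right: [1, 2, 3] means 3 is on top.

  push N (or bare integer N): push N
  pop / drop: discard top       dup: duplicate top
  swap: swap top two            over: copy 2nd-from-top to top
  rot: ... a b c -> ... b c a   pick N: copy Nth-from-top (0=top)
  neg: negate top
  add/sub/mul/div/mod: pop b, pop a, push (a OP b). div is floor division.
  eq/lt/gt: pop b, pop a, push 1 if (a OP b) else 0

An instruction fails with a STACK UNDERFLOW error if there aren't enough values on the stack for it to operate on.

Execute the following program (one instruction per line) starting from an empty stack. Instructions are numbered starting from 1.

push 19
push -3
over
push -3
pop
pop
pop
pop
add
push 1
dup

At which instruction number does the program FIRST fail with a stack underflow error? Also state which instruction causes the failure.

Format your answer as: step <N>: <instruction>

Answer: step 9: add

Derivation:
Step 1 ('push 19'): stack = [19], depth = 1
Step 2 ('push -3'): stack = [19, -3], depth = 2
Step 3 ('over'): stack = [19, -3, 19], depth = 3
Step 4 ('push -3'): stack = [19, -3, 19, -3], depth = 4
Step 5 ('pop'): stack = [19, -3, 19], depth = 3
Step 6 ('pop'): stack = [19, -3], depth = 2
Step 7 ('pop'): stack = [19], depth = 1
Step 8 ('pop'): stack = [], depth = 0
Step 9 ('add'): needs 2 value(s) but depth is 0 — STACK UNDERFLOW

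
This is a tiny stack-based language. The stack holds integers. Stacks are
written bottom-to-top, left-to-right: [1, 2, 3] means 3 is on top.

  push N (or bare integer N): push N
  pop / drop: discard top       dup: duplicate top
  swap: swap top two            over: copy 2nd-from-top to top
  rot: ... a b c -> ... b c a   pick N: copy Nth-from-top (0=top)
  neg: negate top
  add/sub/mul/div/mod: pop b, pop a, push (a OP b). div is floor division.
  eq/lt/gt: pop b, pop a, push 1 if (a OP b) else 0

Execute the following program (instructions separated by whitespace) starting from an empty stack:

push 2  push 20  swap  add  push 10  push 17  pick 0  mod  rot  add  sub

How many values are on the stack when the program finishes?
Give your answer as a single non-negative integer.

Answer: 1

Derivation:
After 'push 2': stack = [2] (depth 1)
After 'push 20': stack = [2, 20] (depth 2)
After 'swap': stack = [20, 2] (depth 2)
After 'add': stack = [22] (depth 1)
After 'push 10': stack = [22, 10] (depth 2)
After 'push 17': stack = [22, 10, 17] (depth 3)
After 'pick 0': stack = [22, 10, 17, 17] (depth 4)
After 'mod': stack = [22, 10, 0] (depth 3)
After 'rot': stack = [10, 0, 22] (depth 3)
After 'add': stack = [10, 22] (depth 2)
After 'sub': stack = [-12] (depth 1)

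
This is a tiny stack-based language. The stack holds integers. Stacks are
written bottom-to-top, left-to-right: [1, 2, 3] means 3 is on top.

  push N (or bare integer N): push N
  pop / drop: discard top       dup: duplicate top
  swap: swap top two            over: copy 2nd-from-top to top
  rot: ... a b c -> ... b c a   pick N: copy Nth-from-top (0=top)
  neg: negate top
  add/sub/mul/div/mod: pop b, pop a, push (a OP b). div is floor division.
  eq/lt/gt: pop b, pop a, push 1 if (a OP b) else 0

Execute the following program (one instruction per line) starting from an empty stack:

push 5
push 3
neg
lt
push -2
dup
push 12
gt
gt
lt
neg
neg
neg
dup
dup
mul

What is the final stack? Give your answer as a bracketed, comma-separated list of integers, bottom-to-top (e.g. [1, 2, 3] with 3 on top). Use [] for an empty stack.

After 'push 5': [5]
After 'push 3': [5, 3]
After 'neg': [5, -3]
After 'lt': [0]
After 'push -2': [0, -2]
After 'dup': [0, -2, -2]
After 'push 12': [0, -2, -2, 12]
After 'gt': [0, -2, 0]
After 'gt': [0, 0]
After 'lt': [0]
After 'neg': [0]
After 'neg': [0]
After 'neg': [0]
After 'dup': [0, 0]
After 'dup': [0, 0, 0]
After 'mul': [0, 0]

Answer: [0, 0]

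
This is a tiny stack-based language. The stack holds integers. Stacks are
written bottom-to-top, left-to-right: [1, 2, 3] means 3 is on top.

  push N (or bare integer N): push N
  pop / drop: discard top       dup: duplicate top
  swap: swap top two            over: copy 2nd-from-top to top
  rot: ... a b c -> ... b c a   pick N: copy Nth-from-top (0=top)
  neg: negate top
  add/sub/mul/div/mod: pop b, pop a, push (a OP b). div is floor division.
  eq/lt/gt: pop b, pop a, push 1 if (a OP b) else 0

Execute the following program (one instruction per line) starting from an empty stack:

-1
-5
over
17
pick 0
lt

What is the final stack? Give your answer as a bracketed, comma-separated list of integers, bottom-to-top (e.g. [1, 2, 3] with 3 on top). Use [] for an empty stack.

Answer: [-1, -5, -1, 0]

Derivation:
After 'push -1': [-1]
After 'push -5': [-1, -5]
After 'over': [-1, -5, -1]
After 'push 17': [-1, -5, -1, 17]
After 'pick 0': [-1, -5, -1, 17, 17]
After 'lt': [-1, -5, -1, 0]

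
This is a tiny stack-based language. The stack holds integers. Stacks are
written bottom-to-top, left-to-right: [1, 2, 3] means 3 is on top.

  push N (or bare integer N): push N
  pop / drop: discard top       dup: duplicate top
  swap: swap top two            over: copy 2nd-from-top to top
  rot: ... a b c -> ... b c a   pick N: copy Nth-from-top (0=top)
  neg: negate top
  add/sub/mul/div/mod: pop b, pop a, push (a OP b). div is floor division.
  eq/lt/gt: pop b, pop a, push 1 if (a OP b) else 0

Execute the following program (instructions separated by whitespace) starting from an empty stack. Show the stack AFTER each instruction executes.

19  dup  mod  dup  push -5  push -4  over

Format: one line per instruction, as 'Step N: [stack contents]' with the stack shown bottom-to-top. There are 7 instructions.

Step 1: [19]
Step 2: [19, 19]
Step 3: [0]
Step 4: [0, 0]
Step 5: [0, 0, -5]
Step 6: [0, 0, -5, -4]
Step 7: [0, 0, -5, -4, -5]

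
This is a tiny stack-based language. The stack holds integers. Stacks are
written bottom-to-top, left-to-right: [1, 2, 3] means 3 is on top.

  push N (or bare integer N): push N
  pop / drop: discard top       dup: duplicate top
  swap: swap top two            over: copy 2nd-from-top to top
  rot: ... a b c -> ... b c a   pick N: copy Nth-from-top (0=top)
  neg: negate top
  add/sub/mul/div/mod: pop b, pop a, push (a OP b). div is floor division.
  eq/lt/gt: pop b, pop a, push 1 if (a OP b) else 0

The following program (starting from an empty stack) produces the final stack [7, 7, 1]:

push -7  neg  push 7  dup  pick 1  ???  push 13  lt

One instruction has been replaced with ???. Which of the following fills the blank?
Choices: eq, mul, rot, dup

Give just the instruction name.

Answer: eq

Derivation:
Stack before ???: [7, 7, 7, 7]
Stack after ???:  [7, 7, 1]
Checking each choice:
  eq: MATCH
  mul: produces [7, 7, 0]
  rot: produces [7, 7, 7, 1]
  dup: produces [7, 7, 7, 7, 1]


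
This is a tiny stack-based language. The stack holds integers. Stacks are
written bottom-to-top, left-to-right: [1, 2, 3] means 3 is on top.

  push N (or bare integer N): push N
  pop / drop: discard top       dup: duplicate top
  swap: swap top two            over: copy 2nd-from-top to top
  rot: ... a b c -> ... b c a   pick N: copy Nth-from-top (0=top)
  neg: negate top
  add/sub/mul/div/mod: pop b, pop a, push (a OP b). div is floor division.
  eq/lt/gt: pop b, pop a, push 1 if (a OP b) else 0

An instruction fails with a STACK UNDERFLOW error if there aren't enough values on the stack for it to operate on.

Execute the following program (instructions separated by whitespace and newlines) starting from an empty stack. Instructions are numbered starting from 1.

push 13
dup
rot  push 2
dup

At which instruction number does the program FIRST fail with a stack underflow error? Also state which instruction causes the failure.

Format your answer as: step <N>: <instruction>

Step 1 ('push 13'): stack = [13], depth = 1
Step 2 ('dup'): stack = [13, 13], depth = 2
Step 3 ('rot'): needs 3 value(s) but depth is 2 — STACK UNDERFLOW

Answer: step 3: rot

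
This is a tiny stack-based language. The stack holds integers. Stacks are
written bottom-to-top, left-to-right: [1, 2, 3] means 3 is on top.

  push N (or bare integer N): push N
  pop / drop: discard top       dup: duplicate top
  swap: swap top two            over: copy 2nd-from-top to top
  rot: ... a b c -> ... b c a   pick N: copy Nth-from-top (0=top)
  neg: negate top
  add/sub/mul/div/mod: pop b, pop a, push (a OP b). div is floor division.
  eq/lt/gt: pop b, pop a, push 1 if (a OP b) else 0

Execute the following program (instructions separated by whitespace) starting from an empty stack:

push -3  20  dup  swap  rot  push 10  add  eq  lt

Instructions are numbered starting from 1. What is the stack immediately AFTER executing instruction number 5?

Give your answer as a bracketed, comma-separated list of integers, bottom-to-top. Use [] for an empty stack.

Answer: [20, 20, -3]

Derivation:
Step 1 ('push -3'): [-3]
Step 2 ('20'): [-3, 20]
Step 3 ('dup'): [-3, 20, 20]
Step 4 ('swap'): [-3, 20, 20]
Step 5 ('rot'): [20, 20, -3]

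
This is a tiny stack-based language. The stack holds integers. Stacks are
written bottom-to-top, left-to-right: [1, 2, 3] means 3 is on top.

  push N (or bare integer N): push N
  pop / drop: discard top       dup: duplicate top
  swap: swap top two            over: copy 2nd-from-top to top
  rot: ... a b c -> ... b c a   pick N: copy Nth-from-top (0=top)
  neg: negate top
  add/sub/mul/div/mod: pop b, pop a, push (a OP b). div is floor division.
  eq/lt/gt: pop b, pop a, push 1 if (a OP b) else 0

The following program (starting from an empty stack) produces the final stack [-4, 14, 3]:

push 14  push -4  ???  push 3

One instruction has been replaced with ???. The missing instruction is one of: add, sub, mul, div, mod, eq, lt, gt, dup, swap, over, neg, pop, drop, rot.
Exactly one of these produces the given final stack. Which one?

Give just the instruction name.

Stack before ???: [14, -4]
Stack after ???:  [-4, 14]
The instruction that transforms [14, -4] -> [-4, 14] is: swap

Answer: swap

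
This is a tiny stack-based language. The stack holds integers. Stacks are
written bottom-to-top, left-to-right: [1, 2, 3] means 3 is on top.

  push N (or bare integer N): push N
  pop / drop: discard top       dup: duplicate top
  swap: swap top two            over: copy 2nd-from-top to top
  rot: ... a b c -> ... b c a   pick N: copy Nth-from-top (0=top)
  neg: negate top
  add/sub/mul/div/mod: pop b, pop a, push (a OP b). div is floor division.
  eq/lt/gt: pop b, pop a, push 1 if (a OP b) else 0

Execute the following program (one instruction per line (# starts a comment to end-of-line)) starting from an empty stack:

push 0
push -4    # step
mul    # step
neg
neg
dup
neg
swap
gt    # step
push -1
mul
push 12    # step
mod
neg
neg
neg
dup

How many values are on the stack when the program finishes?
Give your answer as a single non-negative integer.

After 'push 0': stack = [0] (depth 1)
After 'push -4': stack = [0, -4] (depth 2)
After 'mul': stack = [0] (depth 1)
After 'neg': stack = [0] (depth 1)
After 'neg': stack = [0] (depth 1)
After 'dup': stack = [0, 0] (depth 2)
After 'neg': stack = [0, 0] (depth 2)
After 'swap': stack = [0, 0] (depth 2)
After 'gt': stack = [0] (depth 1)
After 'push -1': stack = [0, -1] (depth 2)
After 'mul': stack = [0] (depth 1)
After 'push 12': stack = [0, 12] (depth 2)
After 'mod': stack = [0] (depth 1)
After 'neg': stack = [0] (depth 1)
After 'neg': stack = [0] (depth 1)
After 'neg': stack = [0] (depth 1)
After 'dup': stack = [0, 0] (depth 2)

Answer: 2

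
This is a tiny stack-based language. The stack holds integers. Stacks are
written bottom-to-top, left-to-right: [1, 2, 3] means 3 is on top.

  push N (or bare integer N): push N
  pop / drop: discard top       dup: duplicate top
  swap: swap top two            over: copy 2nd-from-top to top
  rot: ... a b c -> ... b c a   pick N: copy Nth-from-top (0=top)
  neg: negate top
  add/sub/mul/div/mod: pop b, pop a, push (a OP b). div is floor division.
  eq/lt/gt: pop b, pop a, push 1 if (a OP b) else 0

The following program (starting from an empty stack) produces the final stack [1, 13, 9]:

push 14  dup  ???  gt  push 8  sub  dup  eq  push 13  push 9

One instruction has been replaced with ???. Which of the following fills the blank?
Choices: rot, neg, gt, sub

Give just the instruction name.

Answer: neg

Derivation:
Stack before ???: [14, 14]
Stack after ???:  [14, -14]
Checking each choice:
  rot: stack underflow (need 3, have 2)
  neg: MATCH
  gt: stack underflow (need 2, have 1)
  sub: stack underflow (need 2, have 1)


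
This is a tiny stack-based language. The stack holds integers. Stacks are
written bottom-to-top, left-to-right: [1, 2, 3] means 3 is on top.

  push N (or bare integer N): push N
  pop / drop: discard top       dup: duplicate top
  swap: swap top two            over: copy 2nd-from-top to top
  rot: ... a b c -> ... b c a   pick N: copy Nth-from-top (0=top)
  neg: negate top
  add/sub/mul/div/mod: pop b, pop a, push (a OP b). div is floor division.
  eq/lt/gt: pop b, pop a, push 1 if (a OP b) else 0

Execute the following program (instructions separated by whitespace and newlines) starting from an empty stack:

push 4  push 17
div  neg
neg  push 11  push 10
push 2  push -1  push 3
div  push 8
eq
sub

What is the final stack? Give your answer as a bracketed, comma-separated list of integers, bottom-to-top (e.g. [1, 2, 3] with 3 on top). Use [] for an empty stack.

After 'push 4': [4]
After 'push 17': [4, 17]
After 'div': [0]
After 'neg': [0]
After 'neg': [0]
After 'push 11': [0, 11]
After 'push 10': [0, 11, 10]
After 'push 2': [0, 11, 10, 2]
After 'push -1': [0, 11, 10, 2, -1]
After 'push 3': [0, 11, 10, 2, -1, 3]
After 'div': [0, 11, 10, 2, -1]
After 'push 8': [0, 11, 10, 2, -1, 8]
After 'eq': [0, 11, 10, 2, 0]
After 'sub': [0, 11, 10, 2]

Answer: [0, 11, 10, 2]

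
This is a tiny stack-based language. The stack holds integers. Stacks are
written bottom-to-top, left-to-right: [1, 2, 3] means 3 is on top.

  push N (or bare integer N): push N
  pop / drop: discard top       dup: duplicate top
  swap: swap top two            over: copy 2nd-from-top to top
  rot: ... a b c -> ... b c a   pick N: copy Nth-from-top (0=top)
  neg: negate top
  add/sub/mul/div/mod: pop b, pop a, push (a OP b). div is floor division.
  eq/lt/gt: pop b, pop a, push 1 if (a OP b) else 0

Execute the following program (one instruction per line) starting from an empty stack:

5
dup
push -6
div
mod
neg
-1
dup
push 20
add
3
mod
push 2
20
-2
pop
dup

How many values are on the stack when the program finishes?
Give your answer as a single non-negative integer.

After 'push 5': stack = [5] (depth 1)
After 'dup': stack = [5, 5] (depth 2)
After 'push -6': stack = [5, 5, -6] (depth 3)
After 'div': stack = [5, -1] (depth 2)
After 'mod': stack = [0] (depth 1)
After 'neg': stack = [0] (depth 1)
After 'push -1': stack = [0, -1] (depth 2)
After 'dup': stack = [0, -1, -1] (depth 3)
After 'push 20': stack = [0, -1, -1, 20] (depth 4)
After 'add': stack = [0, -1, 19] (depth 3)
After 'push 3': stack = [0, -1, 19, 3] (depth 4)
After 'mod': stack = [0, -1, 1] (depth 3)
After 'push 2': stack = [0, -1, 1, 2] (depth 4)
After 'push 20': stack = [0, -1, 1, 2, 20] (depth 5)
After 'push -2': stack = [0, -1, 1, 2, 20, -2] (depth 6)
After 'pop': stack = [0, -1, 1, 2, 20] (depth 5)
After 'dup': stack = [0, -1, 1, 2, 20, 20] (depth 6)

Answer: 6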